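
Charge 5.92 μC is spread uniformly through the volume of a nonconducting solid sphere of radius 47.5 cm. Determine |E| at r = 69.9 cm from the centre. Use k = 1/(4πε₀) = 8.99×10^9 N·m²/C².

Take a concentric spherical Gaussian surface of radius r = 69.9 cm (r > R, so the entire charge is enclosed).
Q_enc = 5.92 μC = 5.92×10^-6 C.
By Gauss's law, ∮E·dA = E·4πr² = Q_enc/ε₀.
E = k|Q_enc|/r² = (8.99×10^9)(5.92×10^-6)/(0.699)² = 1.09×10^5 N/C.

E = 1.09e5 N/C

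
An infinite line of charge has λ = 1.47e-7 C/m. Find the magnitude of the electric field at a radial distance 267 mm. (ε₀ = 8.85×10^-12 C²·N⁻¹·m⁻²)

By cylindrical symmetry E is radial; use a coaxial Gaussian cylinder of radius 267 mm and length L.
Q_enc = λL, so λ_enc = 1.47e-7 C/m.
Applying ∮E·dA = Q_enc/ε₀ with the end caps contributing no flux:
E = |λ_enc|/(2πε₀r) = (1.47×10^-7)/(2π·8.85×10^-12·0.267) = 9.90e3 N/C.

|E| = 9.90×10^3 N/C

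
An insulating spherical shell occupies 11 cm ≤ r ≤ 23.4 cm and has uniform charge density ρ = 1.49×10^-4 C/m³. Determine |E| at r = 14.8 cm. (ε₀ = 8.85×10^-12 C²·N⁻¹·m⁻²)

Use a concentric Gaussian sphere at r = 14.8 cm (within the shell material, 11 cm < r < 23.4 cm).
Enclosed charge is the volume from a to r: Q_enc = (4π/3)ρ(r³ − a³) = 1.193×10^-6 C.
Applying ∮E·dA = Q_enc/ε₀ with Φ = E(4πr²):
E = |Q_enc|/(4πε₀r²) = (1.193e-6)/(4π·8.85×10^-12·(0.148)²) = 4.90e5 N/C.

|E| = 4.90×10^5 N/C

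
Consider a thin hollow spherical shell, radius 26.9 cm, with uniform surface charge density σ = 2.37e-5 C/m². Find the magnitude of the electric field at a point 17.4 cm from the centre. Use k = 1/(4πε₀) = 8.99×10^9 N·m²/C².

E = 0

By spherical symmetry E is radial; choose a Gaussian sphere of radius r = 17.4 cm (inside the shell, r < 26.9 cm).
All the charge is outside the Gaussian surface: Q_enc = 0, hence E = 0 everywhere inside the shell.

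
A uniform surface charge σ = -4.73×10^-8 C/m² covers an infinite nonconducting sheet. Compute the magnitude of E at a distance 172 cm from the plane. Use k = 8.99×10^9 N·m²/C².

2.67×10^3 N/C

Choose a cylindrical pillbox piercing the sheet, end faces (area A) parallel to it.
Flux Φ = 2EA and Q_enc = σA, so 2EA = σA/ε₀ ⇒ E = |σ|/(2ε₀), independent of distance.
E = 2πk|σ| = 2π(8.99×10^9)(4.73×10^-8) = 2.67e3 N/C.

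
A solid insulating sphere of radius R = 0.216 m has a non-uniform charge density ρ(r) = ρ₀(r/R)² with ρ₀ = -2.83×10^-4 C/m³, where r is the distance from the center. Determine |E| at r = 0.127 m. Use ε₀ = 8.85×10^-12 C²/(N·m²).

Take a concentric spherical Gaussian surface of radius r = 0.127 m (r < R).
Q_enc = ∫₀^r ρ(r')·4πr'² dr' = (4πρ₀/R²) ∫₀^r r'^4 dr' = 4πρ₀ r^5/(5·R²) = -5.037e-7 C.
Since E is radial and uniform over the Gaussian sphere, Φ = E·4πr² = Q_enc/ε₀.
E = |Q_enc|/(4πε₀r²) = (5.037×10^-7)/(4π·8.85×10^-12·(0.127)²) = 2.81×10^5 N/C.

|E| ≈ 2.81e5 V/m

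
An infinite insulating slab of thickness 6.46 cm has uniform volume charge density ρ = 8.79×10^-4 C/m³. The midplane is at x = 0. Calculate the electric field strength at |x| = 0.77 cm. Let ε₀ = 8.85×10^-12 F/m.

|E| = 7.65e5 V/m

By symmetry E is perpendicular to the slab. A Gaussian pillbox from −0.77 cm to +0.77 cm (face area A) lies entirely within the slab.
Q_enc = ρ·(2x)·A and flux = 2EA, so 2EA = 2ρxA/ε₀ ⇒ E = |ρ|x/ε₀.
E = (8.79×10^-4)(0.0077)/(8.85×10^-12) = 7.65e5 N/C.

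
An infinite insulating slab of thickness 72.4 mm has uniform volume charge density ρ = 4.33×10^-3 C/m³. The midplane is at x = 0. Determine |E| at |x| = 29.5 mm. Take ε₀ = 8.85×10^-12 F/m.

|E| ≈ 1.44e7 N/C

By symmetry E is perpendicular to the slab. A Gaussian pillbox from −29.5 mm to +29.5 mm (face area A) lies entirely within the slab.
Q_enc = ρ·(2x)·A and flux = 2EA, so 2EA = 2ρxA/ε₀ ⇒ E = |ρ|x/ε₀.
E = (4.33×10^-3)(0.0295)/(8.85×10^-12) = 1.44×10^7 N/C.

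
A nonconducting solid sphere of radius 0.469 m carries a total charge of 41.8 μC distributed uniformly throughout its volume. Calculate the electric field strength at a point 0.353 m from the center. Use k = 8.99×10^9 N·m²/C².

|E| = 1.29e6 V/m

Symmetry ⇒ E = E(r) r̂. Gaussian sphere of radius r = 0.353 m (r < R).
For a uniform sphere the enclosed fraction is (r/R)³, so Q_enc = (41.8 μC)(0.353/0.469)³ = 1.782×10^-5 C.
Gauss's law: E·4πr² = Q_enc/ε₀.
E = k|Q_enc|/r² = (8.99×10^9)(1.782×10^-5)/(0.353)² = 1.29×10^6 N/C.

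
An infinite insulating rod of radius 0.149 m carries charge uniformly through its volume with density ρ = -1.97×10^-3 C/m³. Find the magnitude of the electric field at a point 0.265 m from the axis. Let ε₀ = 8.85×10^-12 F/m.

Take a coaxial cylindrical Gaussian surface of radius r = 0.265 m and length L (r > 0.149 m, full cross-section enclosed).
λ_enc = ρ·πR² = (-1.97e-3)π(0.149)² = -1.374e-4 C/m.
Gauss's law: E·2πrL = λ_enc L/ε₀.
E = |λ_enc|/(2πε₀r) = (1.374×10^-4)/(2π·8.85×10^-12·0.265) = 9.32×10^6 N/C.

9.32e6 N/C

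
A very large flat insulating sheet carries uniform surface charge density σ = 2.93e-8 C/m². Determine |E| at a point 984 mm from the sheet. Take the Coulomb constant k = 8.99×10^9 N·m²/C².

|E| = 1.66×10^3 N/C

By planar symmetry E is perpendicular to the sheet and uniform; use a Gaussian pillbox with flat faces of area A on each side of the sheet.
Flux Φ = 2EA and Q_enc = σA, so 2EA = σA/ε₀ ⇒ E = |σ|/(2ε₀), independent of distance.
E = 2πk|σ| = 2π(8.99×10^9)(2.93e-8) = 1.66×10^3 N/C.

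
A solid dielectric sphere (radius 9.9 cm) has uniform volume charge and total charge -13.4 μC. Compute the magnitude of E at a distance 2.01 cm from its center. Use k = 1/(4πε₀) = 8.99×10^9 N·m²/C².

|E| ≈ 2.50e6 N/C

Symmetry ⇒ E = E(r) r̂. Gaussian sphere of radius r = 2.01 cm (r < R).
Only the charge within r is enclosed: Q_enc = Q·(r/R)³ = (-13.4 μC)·(2.01 cm/9.9 cm)³ = -1.121e-7 C.
By Gauss's law, ∮E·dA = E·4πr² = Q_enc/ε₀.
E = k|Q_enc|/r² = (8.99×10^9)(1.121e-7)/(0.0201)² = 2.50×10^6 N/C.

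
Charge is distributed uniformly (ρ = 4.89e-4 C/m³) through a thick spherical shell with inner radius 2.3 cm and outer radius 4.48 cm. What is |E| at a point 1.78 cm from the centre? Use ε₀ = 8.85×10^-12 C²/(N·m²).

E = 0 (no enclosed charge)

Use a concentric Gaussian sphere at r = 1.78 cm (r < 2.3 cm, inside the empty cavity).
Q_enc = 0 (all charge lies at larger r); Gauss's law gives E = 0.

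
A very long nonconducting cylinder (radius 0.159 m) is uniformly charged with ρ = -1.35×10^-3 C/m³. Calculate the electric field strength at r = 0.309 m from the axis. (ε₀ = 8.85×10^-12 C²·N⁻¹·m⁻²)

E ≈ 6.24e6 N/C

Take a coaxial cylindrical Gaussian surface of radius r = 0.309 m and length L (r > 0.159 m, full cross-section enclosed).
λ_enc = ρ·πR² = (-1.35×10^-3)π(0.159)² = -1.072×10^-4 C/m.
Since E is radial and uniform over the curved surface, Φ = E·2πrL = Q_enc/ε₀ = λ_enc L/ε₀.
E = |λ_enc|/(2πε₀r) = (1.072×10^-4)/(2π·8.85×10^-12·0.309) = 6.24×10^6 N/C.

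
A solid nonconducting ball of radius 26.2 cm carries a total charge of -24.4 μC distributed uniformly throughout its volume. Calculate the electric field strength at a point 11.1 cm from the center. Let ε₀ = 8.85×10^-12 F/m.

E ≈ 1.35×10^6 N/C

Take a concentric spherical Gaussian surface of radius r = 11.1 cm (r < R).
Only the charge within r is enclosed: Q_enc = Q·(r/R)³ = (-24.4 μC)·(11.1 cm/26.2 cm)³ = -1.855×10^-6 C.
By Gauss's law, ∮E·dA = E·4πr² = Q_enc/ε₀.
E = |Q_enc|/(4πε₀r²) = (1.855×10^-6)/(4π·8.85×10^-12·(0.111)²) = 1.35e6 N/C.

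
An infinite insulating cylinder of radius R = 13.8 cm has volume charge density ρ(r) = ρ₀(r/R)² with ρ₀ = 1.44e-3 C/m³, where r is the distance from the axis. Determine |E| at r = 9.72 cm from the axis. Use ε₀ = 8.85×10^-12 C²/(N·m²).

E = 1.96e6 N/C

Coaxial Gaussian cylinder, radius r = 9.72 cm, length L (r < R).
Integrating ρ over the cross-section to radius r: λ_enc = (2πρ₀/R²) ∫₀^r r'^3 dr' = 2πρ₀ r^4/(4·R²) = 1.06×10^-5 C/m.
By Gauss's law (flux through the curved wall only), E·2πrL = λ_enc L/ε₀.
E = |λ_enc|/(2πε₀r) = (1.06×10^-5)/(2π·8.85×10^-12·0.0972) = 1.96×10^6 N/C.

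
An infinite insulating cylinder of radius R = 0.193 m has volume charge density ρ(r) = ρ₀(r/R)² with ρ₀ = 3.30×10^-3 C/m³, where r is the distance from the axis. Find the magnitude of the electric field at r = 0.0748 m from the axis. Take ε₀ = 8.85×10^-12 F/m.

Take a coaxial cylindrical Gaussian surface of radius r = 0.0748 m and length L (r < R).
λ_enc = ∫₀^r ρ(r')·2πr' dr' = (2πρ₀/R²)·r^4/4 = 4.356×10^-6 C/m.
Since E is radial and uniform over the curved surface, Φ = E·2πrL = Q_enc/ε₀ = λ_enc L/ε₀.
E = |λ_enc|/(2πε₀r) = (4.356×10^-6)/(2π·8.85×10^-12·0.0748) = 1.05e6 N/C.

1.05×10^6 N/C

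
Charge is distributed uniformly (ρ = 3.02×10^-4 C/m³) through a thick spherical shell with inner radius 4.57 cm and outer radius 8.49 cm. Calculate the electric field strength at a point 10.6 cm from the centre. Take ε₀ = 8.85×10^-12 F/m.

Symmetry ⇒ E = E(r) r̂. Gaussian sphere of radius r = 10.6 cm (r > 8.49 cm, enclosing the whole shell).
Q_enc = ρ·(4π/3)(b³ − a³) = (3.02×10^-4)·(4π/3)·((0.0849)³ − (0.0457)³) = 6.534×10^-7 C.
Since E is radial and uniform over the Gaussian sphere, Φ = E·4πr² = Q_enc/ε₀.
E = |Q_enc|/(4πε₀r²) = (6.534e-7)/(4π·8.85×10^-12·(0.106)²) = 5.23e5 N/C.

|E| ≈ 5.23×10^5 N/C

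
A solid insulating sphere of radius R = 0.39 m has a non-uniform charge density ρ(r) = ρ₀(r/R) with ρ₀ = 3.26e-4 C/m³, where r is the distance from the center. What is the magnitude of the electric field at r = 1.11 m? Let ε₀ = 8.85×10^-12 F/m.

By spherical symmetry E is radial; choose a Gaussian sphere of radius r = 1.11 m (r > R, all charge enclosed).
Q_enc = 4π ∫₀^R ρ₀(r'/R)^1 r'² dr' = 4πρ₀R³/4 = 6.075×10^-5 C.
By Gauss's law, ∮E·dA = E·4πr² = Q_enc/ε₀.
E = |Q_enc|/(4πε₀r²) = (6.075×10^-5)/(4π·8.85×10^-12·(1.11)²) = 4.43e5 N/C.

4.43×10^5 N/C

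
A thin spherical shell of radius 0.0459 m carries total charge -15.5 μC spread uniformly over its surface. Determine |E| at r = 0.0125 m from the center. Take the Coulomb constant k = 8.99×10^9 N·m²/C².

By spherical symmetry E is radial; choose a Gaussian sphere of radius r = 0.0125 m (inside the shell, r < 0.0459 m).
All the charge is outside the Gaussian surface: Q_enc = 0, hence E = 0 everywhere inside the shell.

|E| = 0 V/m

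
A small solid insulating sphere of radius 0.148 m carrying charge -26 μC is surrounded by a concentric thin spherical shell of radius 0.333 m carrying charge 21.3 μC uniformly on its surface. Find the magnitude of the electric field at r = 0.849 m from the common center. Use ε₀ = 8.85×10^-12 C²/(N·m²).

|E| ≈ 5.86×10^4 N/C

Use a concentric Gaussian sphere at r = 0.849 m (r > 0.333 m, enclosing both).
Q_enc = (-26 μC) + (21.3 μC) = -4.70e-6 C.
Gauss's law: E·4πr² = Q_enc/ε₀.
E = |Q_enc|/(4πε₀r²) = (4.70×10^-6)/(4π·8.85×10^-12·(0.849)²) = 5.86×10^4 N/C.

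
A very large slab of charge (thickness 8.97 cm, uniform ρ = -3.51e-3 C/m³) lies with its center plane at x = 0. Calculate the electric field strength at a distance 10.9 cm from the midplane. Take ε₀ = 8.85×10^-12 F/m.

E ≈ 1.78e7 N/C

The point |x| = 10.9 cm lies outside the slab (half-thickness 0.04485 m). A symmetric pillbox spanning the full slab encloses Q_enc = ρ·d·A.
Flux = 2EA ⇒ E = |ρ|d/(2ε₀), independent of distance outside.
E = (3.51×10^-3)(0.0897)/(2·8.85×10^-12) = 1.78×10^7 N/C.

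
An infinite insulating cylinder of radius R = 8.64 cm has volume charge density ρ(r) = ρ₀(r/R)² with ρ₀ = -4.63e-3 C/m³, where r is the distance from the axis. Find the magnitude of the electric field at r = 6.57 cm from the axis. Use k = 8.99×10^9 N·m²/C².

|E| ≈ 4.97×10^6 N/C

Choose a coaxial cylinder of radius r = 6.57 cm (arbitrary length L) as the Gaussian surface (r < R).
Integrating ρ over the cross-section to radius r: λ_enc = (2πρ₀/R²) ∫₀^r r'^3 dr' = 2πρ₀ r^4/(4·R²) = -1.815×10^-5 C/m.
Applying ∮E·dA = Q_enc/ε₀ with the end caps contributing no flux:
E = 2k|λ_enc|/r = 2(8.99×10^9)(1.815×10^-5)/(0.0657) = 4.97×10^6 N/C.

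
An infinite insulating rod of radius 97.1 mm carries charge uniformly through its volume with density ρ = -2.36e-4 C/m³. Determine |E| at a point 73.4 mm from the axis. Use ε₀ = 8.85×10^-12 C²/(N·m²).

9.79×10^5 V/m

Take a coaxial cylindrical Gaussian surface of radius r = 73.4 mm and length L (r < R).
Charge inside radius r per length L is ρ·πr²·L, so λ_enc = ρπr² = -3.994e-6 C/m.
Gauss's law: E·2πrL = λ_enc L/ε₀.
E = |λ_enc|/(2πε₀r) = (3.994×10^-6)/(2π·8.85×10^-12·0.0734) = 9.79e5 N/C.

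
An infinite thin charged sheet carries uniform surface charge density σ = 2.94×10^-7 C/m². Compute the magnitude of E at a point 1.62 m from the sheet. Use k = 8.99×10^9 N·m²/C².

Choose a cylindrical pillbox piercing the sheet, end faces (area A) parallel to it.
Flux Φ = 2EA and Q_enc = σA, so 2EA = σA/ε₀ ⇒ E = |σ|/(2ε₀), independent of distance.
E = 2πk|σ| = 2π(8.99×10^9)(2.94e-7) = 1.66×10^4 N/C.

|E| = 1.66×10^4 N/C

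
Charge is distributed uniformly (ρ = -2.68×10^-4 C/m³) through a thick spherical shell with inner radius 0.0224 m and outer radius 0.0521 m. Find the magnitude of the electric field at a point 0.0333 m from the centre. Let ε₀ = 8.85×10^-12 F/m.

By spherical symmetry E is radial; choose a Gaussian sphere of radius r = 0.0333 m (within the shell material, 0.0224 m < r < 0.0521 m).
Enclosed charge is the volume from a to r: Q_enc = (4π/3)ρ(r³ − a³) = -2.884×10^-8 C.
By Gauss's law, ∮E·dA = E·4πr² = Q_enc/ε₀.
E = |Q_enc|/(4πε₀r²) = (2.884×10^-8)/(4π·8.85×10^-12·(0.0333)²) = 2.34×10^5 N/C.

2.34×10^5 N/C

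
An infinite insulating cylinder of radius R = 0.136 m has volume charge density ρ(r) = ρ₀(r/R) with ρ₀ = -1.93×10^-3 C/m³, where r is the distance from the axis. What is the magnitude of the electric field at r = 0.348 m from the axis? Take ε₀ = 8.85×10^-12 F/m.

E = 3.86×10^6 N/C

Coaxial Gaussian cylinder, radius r = 0.348 m, length L (r > R, full charge per length enclosed).
λ_enc = 2π ∫₀^R ρ₀(r'/R)^1 r' dr' = 2πρ₀R²/3 = -7.476e-5 C/m.
By Gauss's law (flux through the curved wall only), E·2πrL = λ_enc L/ε₀.
E = |λ_enc|/(2πε₀r) = (7.476×10^-5)/(2π·8.85×10^-12·0.348) = 3.86×10^6 N/C.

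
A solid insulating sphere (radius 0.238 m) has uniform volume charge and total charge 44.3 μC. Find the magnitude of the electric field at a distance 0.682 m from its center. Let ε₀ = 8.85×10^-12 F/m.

|E| ≈ 8.56e5 V/m

Symmetry ⇒ E = E(r) r̂. Gaussian sphere of radius r = 0.682 m (r > R, so the entire charge is enclosed).
Q_enc = 44.3 μC = 4.43e-5 C.
Applying ∮E·dA = Q_enc/ε₀ with Φ = E(4πr²):
E = |Q_enc|/(4πε₀r²) = (4.43×10^-5)/(4π·8.85×10^-12·(0.682)²) = 8.56×10^5 N/C.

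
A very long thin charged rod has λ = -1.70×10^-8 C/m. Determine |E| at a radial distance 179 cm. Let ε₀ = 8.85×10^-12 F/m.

By cylindrical symmetry E is radial; use a coaxial Gaussian cylinder of radius 179 cm and length L.
Q_enc = λL, so λ_enc = -1.70×10^-8 C/m.
Applying ∮E·dA = Q_enc/ε₀ with the end caps contributing no flux:
E = |λ_enc|/(2πε₀r) = (1.70×10^-8)/(2π·8.85×10^-12·1.79) = 171 N/C.

|E| ≈ 171 V/m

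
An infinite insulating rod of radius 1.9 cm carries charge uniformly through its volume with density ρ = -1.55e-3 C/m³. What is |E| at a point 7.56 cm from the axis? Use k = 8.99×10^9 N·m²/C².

Take a coaxial cylindrical Gaussian surface of radius r = 7.56 cm and length L (r > 1.9 cm, full cross-section enclosed).
λ_enc = ρ·πR² = (-1.55e-3)π(0.019)² = -1.758×10^-6 C/m.
Applying ∮E·dA = Q_enc/ε₀ with the end caps contributing no flux:
E = 2k|λ_enc|/r = 2(8.99×10^9)(1.758×10^-6)/(0.0756) = 4.18e5 N/C.

E = 4.18×10^5 N/C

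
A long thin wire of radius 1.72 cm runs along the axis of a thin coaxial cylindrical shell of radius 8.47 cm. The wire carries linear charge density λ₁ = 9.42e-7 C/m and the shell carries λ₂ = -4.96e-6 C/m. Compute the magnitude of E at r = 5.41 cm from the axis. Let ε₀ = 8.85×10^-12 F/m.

Choose a coaxial cylinder of radius r = 5.41 cm (arbitrary length L) as the Gaussian surface (between the conductors, 1.72 cm < r < 8.47 cm).
The shell at 8.47 cm lies outside the Gaussian surface, so λ_enc = λ₁ = 9.42×10^-7 C/m.
Gauss's law: E·2πrL = λ_enc L/ε₀.
E = |λ_enc|/(2πε₀r) = (9.42×10^-7)/(2π·8.85×10^-12·0.0541) = 3.13e5 N/C.

|E| = 3.13e5 N/C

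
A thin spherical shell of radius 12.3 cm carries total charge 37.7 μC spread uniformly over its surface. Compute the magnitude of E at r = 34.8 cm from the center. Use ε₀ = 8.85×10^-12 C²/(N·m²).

2.80×10^6 N/C

Symmetry ⇒ E = E(r) r̂. Gaussian sphere of radius r = 34.8 cm (r > 12.3 cm).
The entire shell is enclosed: Q_enc = 3.77×10^-5 C.
Gauss's law: E·4πr² = Q_enc/ε₀.
E = |Q_enc|/(4πε₀r²) = (3.77×10^-5)/(4π·8.85×10^-12·(0.348)²) = 2.80×10^6 N/C.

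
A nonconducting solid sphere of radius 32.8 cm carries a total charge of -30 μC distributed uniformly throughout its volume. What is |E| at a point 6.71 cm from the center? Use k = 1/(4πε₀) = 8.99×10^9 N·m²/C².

Symmetry ⇒ E = E(r) r̂. Gaussian sphere of radius r = 6.71 cm (r < R).
Only the charge within r is enclosed: Q_enc = Q·(r/R)³ = (-30 μC)·(6.71 cm/32.8 cm)³ = -2.568×10^-7 C.
Gauss's law: E·4πr² = Q_enc/ε₀.
E = k|Q_enc|/r² = (8.99×10^9)(2.568×10^-7)/(0.0671)² = 5.13×10^5 N/C.

|E| = 5.13×10^5 N/C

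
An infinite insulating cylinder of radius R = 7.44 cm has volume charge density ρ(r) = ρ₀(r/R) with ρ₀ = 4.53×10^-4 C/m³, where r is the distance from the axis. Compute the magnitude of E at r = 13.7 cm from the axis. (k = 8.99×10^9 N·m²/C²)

E ≈ 6.89×10^5 N/C

Take a coaxial cylindrical Gaussian surface of radius r = 13.7 cm and length L (r > R, full charge per length enclosed).
λ_enc = 2π ∫₀^R ρ₀(r'/R)^1 r' dr' = 2πρ₀R²/3 = 5.252×10^-6 C/m.
Gauss's law: E·2πrL = λ_enc L/ε₀.
E = 2k|λ_enc|/r = 2(8.99×10^9)(5.252×10^-6)/(0.137) = 6.89×10^5 N/C.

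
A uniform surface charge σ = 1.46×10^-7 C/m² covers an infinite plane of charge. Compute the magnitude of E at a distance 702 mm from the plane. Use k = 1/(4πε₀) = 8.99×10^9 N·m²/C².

The symmetry is planar: E is normal to the sheet and the same magnitude on both sides. Take a pillbox straddling the sheet with end-cap area A.
Flux Φ = 2EA and Q_enc = σA, so 2EA = σA/ε₀ ⇒ E = |σ|/(2ε₀), independent of distance.
E = 2πk|σ| = 2π(8.99×10^9)(1.46×10^-7) = 8.25e3 N/C.

|E| ≈ 8.25×10^3 V/m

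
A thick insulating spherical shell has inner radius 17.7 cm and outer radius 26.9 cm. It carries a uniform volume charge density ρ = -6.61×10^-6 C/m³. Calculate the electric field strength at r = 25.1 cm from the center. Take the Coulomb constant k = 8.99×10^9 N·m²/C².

Symmetry ⇒ E = E(r) r̂. Gaussian sphere of radius r = 25.1 cm (within the shell material, 17.7 cm < r < 26.9 cm).
Only the shell between 17.7 cm and r is enclosed: Q_enc = ρ·(4π/3)(r³ − a³) = (-6.61×10^-6)·(4π/3)·((0.251)³ − (0.177)³) = -2.843×10^-7 C.
Gauss's law: E·4πr² = Q_enc/ε₀.
E = k|Q_enc|/r² = (8.99×10^9)(2.843e-7)/(0.251)² = 4.06e4 N/C.

E = 4.06×10^4 N/C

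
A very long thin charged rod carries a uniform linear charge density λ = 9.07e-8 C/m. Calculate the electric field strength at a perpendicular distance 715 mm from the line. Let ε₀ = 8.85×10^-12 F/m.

Take a coaxial cylindrical Gaussian surface of radius r = 715 mm and length L.
Q_enc = λL, so λ_enc = 9.07e-8 C/m.
Applying ∮E·dA = Q_enc/ε₀ with the end caps contributing no flux:
E = |λ_enc|/(2πε₀r) = (9.07×10^-8)/(2π·8.85×10^-12·0.715) = 2.28e3 N/C.

|E| ≈ 2.28×10^3 N/C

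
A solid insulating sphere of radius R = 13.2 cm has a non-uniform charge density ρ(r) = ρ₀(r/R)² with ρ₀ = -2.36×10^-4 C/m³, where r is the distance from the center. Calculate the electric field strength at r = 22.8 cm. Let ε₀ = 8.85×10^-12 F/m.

|E| ≈ 2.36×10^5 N/C

Take a concentric spherical Gaussian surface of radius r = 22.8 cm (r > R, all charge enclosed).
Q_enc = 4π ∫₀^R ρ₀(r'/R)^2 r'² dr' = 4πρ₀R³/5 = -1.364×10^-6 C.
Applying ∮E·dA = Q_enc/ε₀ with Φ = E(4πr²):
E = |Q_enc|/(4πε₀r²) = (1.364×10^-6)/(4π·8.85×10^-12·(0.228)²) = 2.36×10^5 N/C.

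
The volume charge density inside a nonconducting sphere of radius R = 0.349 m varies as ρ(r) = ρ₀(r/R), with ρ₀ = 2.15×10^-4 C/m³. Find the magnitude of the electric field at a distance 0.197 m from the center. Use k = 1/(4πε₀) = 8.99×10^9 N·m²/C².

E ≈ 6.75×10^5 N/C

Take a concentric spherical Gaussian surface of radius r = 0.197 m (r < R).
Integrate the density: Q_enc = 4π ∫₀^r ρ₀(r'/R)^1 r'² dr' = 4πρ₀ r^4/(4·R) = 2.915×10^-6 C.
By Gauss's law, ∮E·dA = E·4πr² = Q_enc/ε₀.
E = k|Q_enc|/r² = (8.99×10^9)(2.915e-6)/(0.197)² = 6.75×10^5 N/C.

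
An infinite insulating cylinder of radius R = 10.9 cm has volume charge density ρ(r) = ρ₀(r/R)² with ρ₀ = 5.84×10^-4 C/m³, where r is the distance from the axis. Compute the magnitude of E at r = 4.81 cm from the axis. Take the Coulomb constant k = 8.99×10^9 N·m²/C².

E = 1.54×10^5 N/C

Coaxial Gaussian cylinder, radius r = 4.81 cm, length L (r < R).
λ_enc = ∫₀^r ρ(r')·2πr' dr' = (2πρ₀/R²)·r^4/4 = 4.133×10^-7 C/m.
Applying ∮E·dA = Q_enc/ε₀ with the end caps contributing no flux:
E = 2k|λ_enc|/r = 2(8.99×10^9)(4.133e-7)/(0.0481) = 1.54×10^5 N/C.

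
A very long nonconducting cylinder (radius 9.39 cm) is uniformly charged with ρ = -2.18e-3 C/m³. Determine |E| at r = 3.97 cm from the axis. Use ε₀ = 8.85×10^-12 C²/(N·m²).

Coaxial Gaussian cylinder, radius r = 3.97 cm, length L (r < R).
Enclosed charge per unit length: λ_enc = ρ·πr² = (-2.18×10^-3)π(0.0397)² = -1.079e-5 C/m.
Applying ∮E·dA = Q_enc/ε₀ with the end caps contributing no flux:
E = |λ_enc|/(2πε₀r) = (1.079×10^-5)/(2π·8.85×10^-12·0.0397) = 4.89×10^6 N/C.

|E| = 4.89×10^6 V/m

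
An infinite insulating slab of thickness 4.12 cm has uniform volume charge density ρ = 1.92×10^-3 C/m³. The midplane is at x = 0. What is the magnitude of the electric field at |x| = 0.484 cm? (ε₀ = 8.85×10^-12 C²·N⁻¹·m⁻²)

By symmetry E is perpendicular to the slab. A Gaussian pillbox from −0.484 cm to +0.484 cm (face area A) lies entirely within the slab.
Q_enc = ρ·(2x)·A and flux = 2EA, so 2EA = 2ρxA/ε₀ ⇒ E = |ρ|x/ε₀.
E = (1.92×10^-3)(0.00484)/(8.85×10^-12) = 1.05e6 N/C.

|E| ≈ 1.05×10^6 N/C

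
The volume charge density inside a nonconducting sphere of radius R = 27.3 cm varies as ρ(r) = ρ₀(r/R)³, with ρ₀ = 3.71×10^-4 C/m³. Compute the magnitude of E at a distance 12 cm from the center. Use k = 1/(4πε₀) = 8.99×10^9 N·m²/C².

E ≈ 7.12×10^4 V/m

Use a concentric Gaussian sphere at r = 12 cm (r < R).
Q_enc = ∫₀^r ρ(r')·4πr'² dr' = (4πρ₀/R³) ∫₀^r r'^5 dr' = 4πρ₀ r^6/(6·R³) = 1.14e-7 C.
Gauss's law: E·4πr² = Q_enc/ε₀.
E = k|Q_enc|/r² = (8.99×10^9)(1.14e-7)/(0.12)² = 7.12×10^4 N/C.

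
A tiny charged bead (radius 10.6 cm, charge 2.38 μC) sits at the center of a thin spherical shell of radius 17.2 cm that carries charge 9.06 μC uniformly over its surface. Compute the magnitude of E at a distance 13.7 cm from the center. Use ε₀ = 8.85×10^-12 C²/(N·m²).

|E| = 1.14×10^6 N/C

Symmetry ⇒ E = E(r) r̂. Gaussian sphere of radius r = 13.7 cm (between the bodies, 10.6 cm < r < 17.2 cm).
Only the inner charge is enclosed; the outer shell contributes nothing inside itself. Q_enc = 2.38 μC = 2.38×10^-6 C.
Since E is radial and uniform over the Gaussian sphere, Φ = E·4πr² = Q_enc/ε₀.
E = |Q_enc|/(4πε₀r²) = (2.38×10^-6)/(4π·8.85×10^-12·(0.137)²) = 1.14×10^6 N/C.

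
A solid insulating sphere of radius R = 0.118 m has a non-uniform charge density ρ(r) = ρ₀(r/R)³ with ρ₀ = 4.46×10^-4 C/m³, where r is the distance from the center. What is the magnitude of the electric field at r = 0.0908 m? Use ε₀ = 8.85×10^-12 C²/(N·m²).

|E| = 3.47×10^5 N/C

Take a concentric spherical Gaussian surface of radius r = 0.0908 m (r < R).
Integrate the density: Q_enc = 4π ∫₀^r ρ₀(r'/R)^3 r'² dr' = 4πρ₀ r^6/(6·R³) = 3.186e-7 C.
Gauss's law: E·4πr² = Q_enc/ε₀.
E = |Q_enc|/(4πε₀r²) = (3.186×10^-7)/(4π·8.85×10^-12·(0.0908)²) = 3.47×10^5 N/C.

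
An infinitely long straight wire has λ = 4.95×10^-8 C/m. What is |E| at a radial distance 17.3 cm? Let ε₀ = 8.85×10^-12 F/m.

|E| ≈ 5.15×10^3 V/m

By cylindrical symmetry E is radial; use a coaxial Gaussian cylinder of radius 17.3 cm and length L.
Q_enc = λL, so λ_enc = 4.95×10^-8 C/m.
By Gauss's law (flux through the curved wall only), E·2πrL = λ_enc L/ε₀.
E = |λ_enc|/(2πε₀r) = (4.95×10^-8)/(2π·8.85×10^-12·0.173) = 5.15×10^3 N/C.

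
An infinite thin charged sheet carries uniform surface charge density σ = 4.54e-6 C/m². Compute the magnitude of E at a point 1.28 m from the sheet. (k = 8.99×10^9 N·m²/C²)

Choose a cylindrical pillbox piercing the sheet, end faces (area A) parallel to it.
Only the two end caps contribute flux: Φ = 2EA. With Q_enc = σA, Gauss's law gives E = |σ|/(2ε₀).
E = 2πk|σ| = 2π(8.99×10^9)(4.54×10^-6) = 2.56e5 N/C.

|E| = 2.56e5 N/C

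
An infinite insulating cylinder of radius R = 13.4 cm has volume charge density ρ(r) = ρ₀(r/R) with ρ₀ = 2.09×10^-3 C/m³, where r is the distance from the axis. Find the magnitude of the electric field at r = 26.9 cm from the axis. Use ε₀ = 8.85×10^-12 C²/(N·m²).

By cylindrical symmetry E is radial; use a coaxial Gaussian cylinder of radius 26.9 cm and length L (r > R, full charge per length enclosed).
λ_enc = 2π ∫₀^R ρ₀(r'/R)^1 r' dr' = 2πρ₀R²/3 = 7.86×10^-5 C/m.
By Gauss's law (flux through the curved wall only), E·2πrL = λ_enc L/ε₀.
E = |λ_enc|/(2πε₀r) = (7.86×10^-5)/(2π·8.85×10^-12·0.269) = 5.25e6 N/C.

5.25×10^6 V/m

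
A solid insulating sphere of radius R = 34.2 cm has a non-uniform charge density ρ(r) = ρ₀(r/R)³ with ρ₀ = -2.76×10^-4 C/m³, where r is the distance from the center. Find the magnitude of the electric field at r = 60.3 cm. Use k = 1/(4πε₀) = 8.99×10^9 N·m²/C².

Use a concentric Gaussian sphere at r = 60.3 cm (r > R, all charge enclosed).
Q_enc = 4π ∫₀^R ρ₀(r'/R)^3 r'² dr' = 4πρ₀R³/6 = -2.312e-5 C.
Applying ∮E·dA = Q_enc/ε₀ with Φ = E(4πr²):
E = k|Q_enc|/r² = (8.99×10^9)(2.312×10^-5)/(0.603)² = 5.72×10^5 N/C.

|E| ≈ 5.72×10^5 N/C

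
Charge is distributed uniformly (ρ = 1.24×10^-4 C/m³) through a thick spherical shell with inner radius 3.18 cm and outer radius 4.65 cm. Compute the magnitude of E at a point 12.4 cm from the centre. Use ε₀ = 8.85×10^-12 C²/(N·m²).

Symmetry ⇒ E = E(r) r̂. Gaussian sphere of radius r = 12.4 cm (r > 4.65 cm, enclosing the whole shell).
Q_enc = ρ·(4π/3)(b³ − a³) = (1.24×10^-4)·(4π/3)·((0.0465)³ − (0.0318)³) = 3.552×10^-8 C.
Gauss's law: E·4πr² = Q_enc/ε₀.
E = |Q_enc|/(4πε₀r²) = (3.552e-8)/(4π·8.85×10^-12·(0.124)²) = 2.08×10^4 N/C.

|E| = 2.08×10^4 N/C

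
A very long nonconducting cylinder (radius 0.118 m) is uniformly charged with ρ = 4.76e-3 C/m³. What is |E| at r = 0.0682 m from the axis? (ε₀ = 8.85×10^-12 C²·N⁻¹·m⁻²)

Choose a coaxial cylinder of radius r = 0.0682 m (arbitrary length L) as the Gaussian surface (r < R).
Enclosed charge per unit length: λ_enc = ρ·πr² = (4.76×10^-3)π(0.0682)² = 6.955e-5 C/m.
Gauss's law: E·2πrL = λ_enc L/ε₀.
E = |λ_enc|/(2πε₀r) = (6.955×10^-5)/(2π·8.85×10^-12·0.0682) = 1.83×10^7 N/C.

E = 1.83×10^7 V/m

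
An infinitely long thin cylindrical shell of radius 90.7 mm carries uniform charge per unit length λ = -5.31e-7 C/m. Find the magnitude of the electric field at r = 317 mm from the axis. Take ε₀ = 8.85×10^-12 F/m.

By cylindrical symmetry E is radial; use a coaxial Gaussian cylinder of radius 317 mm and length L (r > 90.7 mm).
The full line charge is enclosed: λ_enc = -5.31e-7 C/m.
Gauss's law: E·2πrL = λ_enc L/ε₀.
E = |λ_enc|/(2πε₀r) = (5.31×10^-7)/(2π·8.85×10^-12·0.317) = 3.01×10^4 N/C.

E = 3.01×10^4 N/C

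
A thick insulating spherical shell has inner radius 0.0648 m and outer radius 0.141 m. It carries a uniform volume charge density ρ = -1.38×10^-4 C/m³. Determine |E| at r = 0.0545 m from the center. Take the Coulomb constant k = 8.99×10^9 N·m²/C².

E = 0 (no enclosed charge)

Take a concentric spherical Gaussian surface of radius r = 0.0545 m (r < 0.0648 m, inside the empty cavity).
Q_enc = 0 (all charge lies at larger r); Gauss's law gives E = 0.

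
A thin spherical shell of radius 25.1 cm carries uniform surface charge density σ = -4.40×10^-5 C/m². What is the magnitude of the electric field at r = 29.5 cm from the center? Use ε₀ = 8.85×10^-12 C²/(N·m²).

Symmetry ⇒ E = E(r) r̂. Gaussian sphere of radius r = 29.5 cm (r > 25.1 cm).
The entire shell is enclosed: Q_enc = σ·4πR² = (-4.40×10^-5)·4π·(0.251)² = -3.483e-5 C.
Since E is radial and uniform over the Gaussian sphere, Φ = E·4πr² = Q_enc/ε₀.
E = |Q_enc|/(4πε₀r²) = (3.483×10^-5)/(4π·8.85×10^-12·(0.295)²) = 3.60e6 N/C.

E = 3.60×10^6 V/m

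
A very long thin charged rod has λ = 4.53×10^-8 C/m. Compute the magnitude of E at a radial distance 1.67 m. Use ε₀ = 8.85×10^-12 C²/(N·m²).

Coaxial Gaussian cylinder, radius r = 1.67 m, length L.
Q_enc = λL, so λ_enc = 4.53e-8 C/m.
Since E is radial and uniform over the curved surface, Φ = E·2πrL = Q_enc/ε₀ = λ_enc L/ε₀.
E = |λ_enc|/(2πε₀r) = (4.53e-8)/(2π·8.85×10^-12·1.67) = 488 N/C.

|E| = 488 V/m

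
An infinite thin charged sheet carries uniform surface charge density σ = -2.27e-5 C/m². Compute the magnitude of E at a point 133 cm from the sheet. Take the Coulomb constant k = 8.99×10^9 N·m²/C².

By planar symmetry E is perpendicular to the sheet and uniform; use a Gaussian pillbox with flat faces of area A on each side of the sheet.
Only the two end caps contribute flux: Φ = 2EA. With Q_enc = σA, Gauss's law gives E = |σ|/(2ε₀).
E = 2πk|σ| = 2π(8.99×10^9)(2.27×10^-5) = 1.28e6 N/C.

1.28×10^6 N/C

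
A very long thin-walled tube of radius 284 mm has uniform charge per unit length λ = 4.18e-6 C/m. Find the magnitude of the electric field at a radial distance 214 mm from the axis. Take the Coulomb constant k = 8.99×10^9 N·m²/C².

Coaxial Gaussian cylinder, radius r = 214 mm, length L (r < 284 mm, inside the shell).
All the surface charge lies outside this cylinder: Q_enc = 0, hence E = 0.

|E| = 0 N/C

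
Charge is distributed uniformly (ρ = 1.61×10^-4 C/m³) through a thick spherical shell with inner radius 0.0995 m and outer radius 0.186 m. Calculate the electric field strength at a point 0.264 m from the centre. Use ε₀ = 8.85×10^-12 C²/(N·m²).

|E| ≈ 4.74e5 N/C

Use a concentric Gaussian sphere at r = 0.264 m (r > 0.186 m, enclosing the whole shell).
Q_enc = ρ·(4π/3)(b³ − a³) = (1.61×10^-4)·(4π/3)·((0.186)³ − (0.0995)³) = 3.675×10^-6 C.
Gauss's law: E·4πr² = Q_enc/ε₀.
E = |Q_enc|/(4πε₀r²) = (3.675×10^-6)/(4π·8.85×10^-12·(0.264)²) = 4.74e5 N/C.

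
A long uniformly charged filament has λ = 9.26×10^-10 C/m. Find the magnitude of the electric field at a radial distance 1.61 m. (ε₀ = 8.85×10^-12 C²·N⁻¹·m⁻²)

10.3 N/C

Take a coaxial cylindrical Gaussian surface of radius r = 1.61 m and length L.
Q_enc = λL, so λ_enc = 9.26e-10 C/m.
By Gauss's law (flux through the curved wall only), E·2πrL = λ_enc L/ε₀.
E = |λ_enc|/(2πε₀r) = (9.26×10^-10)/(2π·8.85×10^-12·1.61) = 10.3 N/C.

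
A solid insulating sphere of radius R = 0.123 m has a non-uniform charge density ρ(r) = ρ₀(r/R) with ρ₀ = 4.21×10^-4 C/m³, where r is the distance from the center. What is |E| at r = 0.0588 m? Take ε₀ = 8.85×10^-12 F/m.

E = 3.34×10^5 N/C

Use a concentric Gaussian sphere at r = 0.0588 m (r < R).
Q_enc = ∫₀^r ρ(r')·4πr'² dr' = (4πρ₀/R) ∫₀^r r'^3 dr' = 4πρ₀ r^4/(4·R) = 1.285×10^-7 C.
Gauss's law: E·4πr² = Q_enc/ε₀.
E = |Q_enc|/(4πε₀r²) = (1.285×10^-7)/(4π·8.85×10^-12·(0.0588)²) = 3.34×10^5 N/C.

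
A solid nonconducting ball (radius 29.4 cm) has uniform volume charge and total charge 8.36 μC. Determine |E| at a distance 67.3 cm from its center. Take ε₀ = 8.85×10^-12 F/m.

E = 1.66×10^5 V/m

By spherical symmetry E is radial; choose a Gaussian sphere of radius r = 67.3 cm (r > R, so the entire charge is enclosed).
Q_enc = 8.36 μC = 8.36e-6 C.
Since E is radial and uniform over the Gaussian sphere, Φ = E·4πr² = Q_enc/ε₀.
E = |Q_enc|/(4πε₀r²) = (8.36e-6)/(4π·8.85×10^-12·(0.673)²) = 1.66×10^5 N/C.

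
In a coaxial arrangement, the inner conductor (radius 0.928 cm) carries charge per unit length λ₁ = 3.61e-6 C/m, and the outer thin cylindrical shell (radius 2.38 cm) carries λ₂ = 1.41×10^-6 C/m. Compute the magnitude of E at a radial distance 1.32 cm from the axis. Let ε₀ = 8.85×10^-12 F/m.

4.92×10^6 V/m

Coaxial Gaussian cylinder, radius r = 1.32 cm, length L (between the conductors, 0.928 cm < r < 2.38 cm).
Only the inner wire is enclosed; the outer shell contributes nothing inside itself. λ_enc = λ₁ = 3.61×10^-6 C/m.
Since E is radial and uniform over the curved surface, Φ = E·2πrL = Q_enc/ε₀ = λ_enc L/ε₀.
E = |λ_enc|/(2πε₀r) = (3.61e-6)/(2π·8.85×10^-12·0.0132) = 4.92e6 N/C.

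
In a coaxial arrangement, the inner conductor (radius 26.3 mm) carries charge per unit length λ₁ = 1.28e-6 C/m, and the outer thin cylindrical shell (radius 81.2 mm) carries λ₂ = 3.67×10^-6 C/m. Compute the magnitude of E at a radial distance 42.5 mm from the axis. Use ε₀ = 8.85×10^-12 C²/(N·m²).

Take a coaxial cylindrical Gaussian surface of radius r = 42.5 mm and length L (between the conductors, 26.3 mm < r < 81.2 mm).
Only the inner wire is enclosed; the outer shell contributes nothing inside itself. λ_enc = λ₁ = 1.28e-6 C/m.
By Gauss's law (flux through the curved wall only), E·2πrL = λ_enc L/ε₀.
E = |λ_enc|/(2πε₀r) = (1.28×10^-6)/(2π·8.85×10^-12·0.0425) = 5.42e5 N/C.

E = 5.42e5 N/C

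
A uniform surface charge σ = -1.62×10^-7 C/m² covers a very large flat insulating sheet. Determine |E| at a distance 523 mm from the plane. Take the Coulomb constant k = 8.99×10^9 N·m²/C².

The symmetry is planar: E is normal to the sheet and the same magnitude on both sides. Take a pillbox straddling the sheet with end-cap area A.
Flux Φ = 2EA and Q_enc = σA, so 2EA = σA/ε₀ ⇒ E = |σ|/(2ε₀), independent of distance.
E = 2πk|σ| = 2π(8.99×10^9)(1.62×10^-7) = 9.15×10^3 N/C.

9.15×10^3 N/C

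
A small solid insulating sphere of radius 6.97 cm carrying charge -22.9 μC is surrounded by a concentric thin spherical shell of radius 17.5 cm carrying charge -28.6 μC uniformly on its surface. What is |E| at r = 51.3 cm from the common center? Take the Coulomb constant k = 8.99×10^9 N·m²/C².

Symmetry ⇒ E = E(r) r̂. Gaussian sphere of radius r = 51.3 cm (r > 17.5 cm, enclosing both).
Q_enc = (-22.9 μC) + (-28.6 μC) = -5.15×10^-5 C.
By Gauss's law, ∮E·dA = E·4πr² = Q_enc/ε₀.
E = k|Q_enc|/r² = (8.99×10^9)(5.15e-5)/(0.513)² = 1.76×10^6 N/C.

E = 1.76×10^6 N/C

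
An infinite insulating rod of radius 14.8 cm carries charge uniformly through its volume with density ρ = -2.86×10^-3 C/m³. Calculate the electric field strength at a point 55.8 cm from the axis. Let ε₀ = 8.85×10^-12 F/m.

Coaxial Gaussian cylinder, radius r = 55.8 cm, length L (r > 14.8 cm, full cross-section enclosed).
λ_enc = ρ·πR² = (-2.86×10^-3)π(0.148)² = -1.968e-4 C/m.
Gauss's law: E·2πrL = λ_enc L/ε₀.
E = |λ_enc|/(2πε₀r) = (1.968×10^-4)/(2π·8.85×10^-12·0.558) = 6.34×10^6 N/C.

|E| = 6.34e6 N/C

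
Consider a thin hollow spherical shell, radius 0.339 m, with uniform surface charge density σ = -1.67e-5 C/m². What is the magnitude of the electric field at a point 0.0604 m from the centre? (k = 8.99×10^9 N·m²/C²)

Symmetry ⇒ E = E(r) r̂. Gaussian sphere of radius r = 0.0604 m (inside the shell, r < 0.339 m).
All the charge is outside the Gaussian surface: Q_enc = 0, hence E = 0 everywhere inside the shell.

E = 0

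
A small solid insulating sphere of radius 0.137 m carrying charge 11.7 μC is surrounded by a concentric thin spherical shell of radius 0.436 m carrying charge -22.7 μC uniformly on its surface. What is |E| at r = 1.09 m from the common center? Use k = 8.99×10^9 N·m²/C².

Use a concentric Gaussian sphere at r = 1.09 m (r > 0.436 m, enclosing both).
Q_enc = (11.7 μC) + (-22.7 μC) = -1.10×10^-5 C.
Applying ∮E·dA = Q_enc/ε₀ with Φ = E(4πr²):
E = k|Q_enc|/r² = (8.99×10^9)(1.10e-5)/(1.09)² = 8.32×10^4 N/C.

|E| = 8.32e4 N/C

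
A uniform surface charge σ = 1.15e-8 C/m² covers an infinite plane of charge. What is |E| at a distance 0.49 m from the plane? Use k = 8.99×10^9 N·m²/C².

|E| = 650 V/m

The symmetry is planar: E is normal to the sheet and the same magnitude on both sides. Take a pillbox straddling the sheet with end-cap area A.
Only the two end caps contribute flux: Φ = 2EA. With Q_enc = σA, Gauss's law gives E = |σ|/(2ε₀).
E = 2πk|σ| = 2π(8.99×10^9)(1.15×10^-8) = 650 N/C.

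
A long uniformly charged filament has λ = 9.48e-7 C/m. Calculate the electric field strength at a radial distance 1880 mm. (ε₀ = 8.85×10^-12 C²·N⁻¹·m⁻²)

Take a coaxial cylindrical Gaussian surface of radius r = 1880 mm and length L.
Q_enc = λL, so λ_enc = 9.48×10^-7 C/m.
Applying ∮E·dA = Q_enc/ε₀ with the end caps contributing no flux:
E = |λ_enc|/(2πε₀r) = (9.48e-7)/(2π·8.85×10^-12·1.88) = 9.07×10^3 N/C.

|E| ≈ 9.07e3 N/C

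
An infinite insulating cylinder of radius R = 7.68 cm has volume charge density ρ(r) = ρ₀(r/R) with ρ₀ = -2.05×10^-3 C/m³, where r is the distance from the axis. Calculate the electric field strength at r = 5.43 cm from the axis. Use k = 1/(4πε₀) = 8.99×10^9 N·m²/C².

|E| = 2.96e6 N/C

Choose a coaxial cylinder of radius r = 5.43 cm (arbitrary length L) as the Gaussian surface (r < R).
λ_enc = ∫₀^r ρ(r')·2πr' dr' = (2πρ₀/R)·r^3/3 = -8.951×10^-6 C/m.
Applying ∮E·dA = Q_enc/ε₀ with the end caps contributing no flux:
E = 2k|λ_enc|/r = 2(8.99×10^9)(8.951e-6)/(0.0543) = 2.96e6 N/C.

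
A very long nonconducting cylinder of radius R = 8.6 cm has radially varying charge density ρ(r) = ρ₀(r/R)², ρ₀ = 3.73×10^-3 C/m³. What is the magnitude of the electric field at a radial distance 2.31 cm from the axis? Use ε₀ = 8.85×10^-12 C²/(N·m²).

Coaxial Gaussian cylinder, radius r = 2.31 cm, length L (r < R).
λ_enc = ∫₀^r ρ(r')·2πr' dr' = (2πρ₀/R²)·r^4/4 = 2.256×10^-7 C/m.
Gauss's law: E·2πrL = λ_enc L/ε₀.
E = |λ_enc|/(2πε₀r) = (2.256e-7)/(2π·8.85×10^-12·0.0231) = 1.76×10^5 N/C.

E = 1.76e5 N/C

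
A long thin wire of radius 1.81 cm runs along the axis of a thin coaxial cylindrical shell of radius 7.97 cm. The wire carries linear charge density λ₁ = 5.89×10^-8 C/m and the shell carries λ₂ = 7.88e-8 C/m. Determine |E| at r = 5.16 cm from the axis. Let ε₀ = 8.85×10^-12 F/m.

|E| ≈ 2.05e4 N/C

By cylindrical symmetry E is radial; use a coaxial Gaussian cylinder of radius 5.16 cm and length L (between the conductors, 1.81 cm < r < 7.97 cm).
The shell at 7.97 cm lies outside the Gaussian surface, so λ_enc = λ₁ = 5.89e-8 C/m.
Applying ∮E·dA = Q_enc/ε₀ with the end caps contributing no flux:
E = |λ_enc|/(2πε₀r) = (5.89×10^-8)/(2π·8.85×10^-12·0.0516) = 2.05×10^4 N/C.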